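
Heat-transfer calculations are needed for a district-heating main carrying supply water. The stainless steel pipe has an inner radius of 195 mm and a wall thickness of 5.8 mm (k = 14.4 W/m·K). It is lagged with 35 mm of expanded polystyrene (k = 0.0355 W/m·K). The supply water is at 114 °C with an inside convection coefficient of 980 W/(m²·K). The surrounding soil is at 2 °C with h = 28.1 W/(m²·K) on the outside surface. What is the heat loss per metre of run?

Cylindrical conduction, so R = ln(r₂/r₁)/(2πkL) per layer, in series:
R_inner film = 1/(h_i·2πr₁L) = 1/(980×2π×0.195×1) = 8.328×10^-4 K/W
R_stainless steel pipe wall = ln(200.8/195)/(2π×14.4×1) = 3.239×10^-4 K/W
R_expanded polystyrene = ln(235.8/200.8)/(2π×0.0355×1) = 0.7203 K/W
R_outer film = 1/(h_o·2πr_oL) = 1/(28.1×2π×0.2358×1) = 0.02402 K/W
R_total = 0.7455 K/W
Q = ΔT/R_total = 112/0.7455

q′ ≈ 150 W/m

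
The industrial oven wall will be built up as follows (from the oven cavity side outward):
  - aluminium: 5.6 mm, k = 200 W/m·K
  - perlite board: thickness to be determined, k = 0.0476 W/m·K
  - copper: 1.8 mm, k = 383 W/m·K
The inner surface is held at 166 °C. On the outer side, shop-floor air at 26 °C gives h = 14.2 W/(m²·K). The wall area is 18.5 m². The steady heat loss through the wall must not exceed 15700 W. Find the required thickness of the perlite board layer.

Series thermal resistances:
R_aluminium = L/(kA) = 0.0056/(200×18.5) = 1.514×10^-6 K/W
R_copper = L/(kA) = 0.0018/(383×18.5) = 2.54×10^-7 K/W
R_outer film = 1/(h_o·A) = 1/(14.2×18.5) = 0.003807 K/W
Sum of the known resistances R_other = 0.003808 K/W
Required total resistance R_tot = ΔT/Q_allow = 140/15700 = 0.008917 K/W
R_perlite board = R_tot − R_other = 0.005109 K/W
L = R·k·A = 0.005109×0.0476×18.5

L ≈ 4.5 mm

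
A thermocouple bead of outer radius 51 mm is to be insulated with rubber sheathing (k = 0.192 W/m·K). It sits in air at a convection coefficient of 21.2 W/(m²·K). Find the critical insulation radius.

r_cr ≈ 18.1 mm

For a sphere r_cr = 2k/h = 2×0.192/21.2
r_cr = 18.1 mm; since the bare radius (51 mm) is above r_cr, any added insulation will reduce heat loss.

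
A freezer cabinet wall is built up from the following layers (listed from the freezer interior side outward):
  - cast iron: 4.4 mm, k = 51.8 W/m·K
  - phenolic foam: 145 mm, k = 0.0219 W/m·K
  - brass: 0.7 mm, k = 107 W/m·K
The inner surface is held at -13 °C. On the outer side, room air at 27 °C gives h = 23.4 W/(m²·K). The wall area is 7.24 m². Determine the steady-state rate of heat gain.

Model the wall as resistances in series:
R_cast iron = L/(kA) = 0.0044/(51.8×7.24) = 1.173×10^-5 K/W
R_phenolic foam = L/(kA) = 0.145/(0.0219×7.24) = 0.9145 K/W
R_brass = L/(kA) = 0.0007/(107×7.24) = 9.036×10^-7 K/W
R_outer film = 1/(h_o·A) = 1/(23.4×7.24) = 0.005903 K/W
R_total = 0.9204 K/W
Q = ΔT / R_total = 40 / 0.9204

Q ≈ 43.5 W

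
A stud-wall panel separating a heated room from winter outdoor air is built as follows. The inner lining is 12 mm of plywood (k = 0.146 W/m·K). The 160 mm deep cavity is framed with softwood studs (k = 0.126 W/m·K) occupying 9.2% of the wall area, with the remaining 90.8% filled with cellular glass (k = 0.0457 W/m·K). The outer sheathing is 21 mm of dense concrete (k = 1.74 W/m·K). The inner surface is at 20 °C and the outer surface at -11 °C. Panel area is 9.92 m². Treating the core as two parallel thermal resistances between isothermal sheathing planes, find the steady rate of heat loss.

Sheathing layers in series; stud and cavity paths in parallel between them.
R_inner = 0.012/(0.146×9.92) = 0.008285 K/W
R_stud  = 0.16/(0.126×0.092×9.92) = 1.391 K/W
R_cav   = 0.16/(0.0457×0.908×9.92) = 0.3887 K/W
1/R_core = 1/R_stud + 1/R_cav → R_core = 0.3038 K/W
R_outer = 0.021/(1.74×9.92) = 0.001217 K/W
R_total = 0.3133 K/W
Q = ΔT/R_total = 31/0.3133

Q ≈ 98.9 W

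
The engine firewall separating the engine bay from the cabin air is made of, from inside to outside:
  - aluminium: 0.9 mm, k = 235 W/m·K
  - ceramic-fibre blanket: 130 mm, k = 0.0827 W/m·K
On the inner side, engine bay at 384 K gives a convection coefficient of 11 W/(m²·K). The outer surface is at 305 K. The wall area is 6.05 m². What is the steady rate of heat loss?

Model the wall as resistances in series:
R_inner film = 1/(h_i·A) = 1/(11×6.05) = 0.01503 K/W
R_aluminium = L/(kA) = 0.0009/(235×6.05) = 6.33×10^-7 K/W
R_ceramic-fibre blanket = L/(kA) = 0.13/(0.0827×6.05) = 0.2598 K/W
R_total = 0.2749 K/W
Q = ΔT / R_total = 79 / 0.2749

Q ≈ 287 W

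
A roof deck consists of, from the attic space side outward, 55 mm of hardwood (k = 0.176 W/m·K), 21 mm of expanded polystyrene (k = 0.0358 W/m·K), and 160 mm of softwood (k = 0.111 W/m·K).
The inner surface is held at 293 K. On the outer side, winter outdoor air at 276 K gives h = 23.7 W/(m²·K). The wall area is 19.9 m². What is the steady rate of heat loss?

Q ≈ 142 W

Model the wall as resistances in series:
R_hardwood = L/(kA) = 0.055/(0.176×19.9) = 0.0157 K/W
R_expanded polystyrene = L/(kA) = 0.021/(0.0358×19.9) = 0.02948 K/W
R_softwood = L/(kA) = 0.16/(0.111×19.9) = 0.07243 K/W
R_outer film = 1/(h_o·A) = 1/(23.7×19.9) = 0.00212 K/W
R_total = 0.1197 K/W
Q = ΔT / R_total = 17 / 0.1197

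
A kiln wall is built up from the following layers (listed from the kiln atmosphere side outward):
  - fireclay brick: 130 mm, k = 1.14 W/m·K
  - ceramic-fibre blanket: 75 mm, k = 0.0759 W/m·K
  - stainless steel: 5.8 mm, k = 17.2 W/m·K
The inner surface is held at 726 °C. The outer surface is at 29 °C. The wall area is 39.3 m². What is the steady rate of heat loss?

Q ≈ 24800 W

Series thermal resistances:
R_fireclay brick = L/(kA) = 0.13/(1.14×39.3) = 0.002902 K/W
R_ceramic-fibre blanket = L/(kA) = 0.075/(0.0759×39.3) = 0.02514 K/W
R_stainless steel = L/(kA) = 0.0058/(17.2×39.3) = 8.58×10^-6 K/W
R_total = 0.02805 K/W
Q = ΔT / R_total = 697 / 0.02805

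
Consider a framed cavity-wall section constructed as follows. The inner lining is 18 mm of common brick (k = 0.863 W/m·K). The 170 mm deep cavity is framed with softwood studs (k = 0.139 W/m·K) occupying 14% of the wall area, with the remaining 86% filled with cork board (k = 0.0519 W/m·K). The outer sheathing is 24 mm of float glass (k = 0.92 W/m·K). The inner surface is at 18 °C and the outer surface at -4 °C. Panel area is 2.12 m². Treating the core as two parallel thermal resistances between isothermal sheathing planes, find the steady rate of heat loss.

Sheathing layers in series; stud and cavity paths in parallel between them.
R_inner = 0.018/(0.863×2.12) = 0.009838 K/W
R_stud  = 0.17/(0.139×0.14×2.12) = 4.121 K/W
R_cav   = 0.17/(0.0519×0.86×2.12) = 1.797 K/W
1/R_core = 1/R_stud + 1/R_cav → R_core = 1.251 K/W
R_outer = 0.024/(0.92×2.12) = 0.01231 K/W
R_total = 1.273 K/W
Q = ΔT/R_total = 22/1.273

Q ≈ 17.3 W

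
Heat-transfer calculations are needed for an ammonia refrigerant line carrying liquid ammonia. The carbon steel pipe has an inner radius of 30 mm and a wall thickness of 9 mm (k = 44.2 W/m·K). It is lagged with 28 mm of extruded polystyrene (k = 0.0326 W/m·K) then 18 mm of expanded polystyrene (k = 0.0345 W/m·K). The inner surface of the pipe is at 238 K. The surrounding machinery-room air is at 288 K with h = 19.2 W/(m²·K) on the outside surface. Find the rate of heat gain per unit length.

q′ ≈ 13 W/m

Cylindrical conduction, so R = ln(r₂/r₁)/(2πkL) per layer, in series:
R_carbon steel pipe wall = ln(39/30)/(2π×44.2×1) = 9.447×10^-4 K/W
R_extruded polystyrene = ln(67/39)/(2π×0.0326×1) = 2.642 K/W
R_expanded polystyrene = ln(85/67)/(2π×0.0345×1) = 1.098 K/W
R_outer film = 1/(h_o·2πr_oL) = 1/(19.2×2π×0.085×1) = 0.09752 K/W
R_total = 3.838 K/W
Q = ΔT/R_total = 50/3.838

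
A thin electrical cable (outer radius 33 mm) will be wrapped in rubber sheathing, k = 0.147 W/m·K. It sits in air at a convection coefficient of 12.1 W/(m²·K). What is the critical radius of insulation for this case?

r_cr ≈ 12.1 mm

For a cylinder r_cr = k/h = 0.147/12.1
r_cr = 12.1 mm; since the bare radius (33 mm) is above r_cr, any added insulation will reduce heat loss.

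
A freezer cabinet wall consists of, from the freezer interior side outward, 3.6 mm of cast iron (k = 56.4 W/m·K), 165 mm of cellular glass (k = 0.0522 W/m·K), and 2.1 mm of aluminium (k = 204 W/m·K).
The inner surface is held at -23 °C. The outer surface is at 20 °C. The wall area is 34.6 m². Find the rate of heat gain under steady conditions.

Q ≈ 471 W

Using the resistance-network approach (series):
R_cast iron = L/(kA) = 0.0036/(56.4×34.6) = 1.845×10^-6 K/W
R_cellular glass = L/(kA) = 0.165/(0.0522×34.6) = 0.09136 K/W
R_aluminium = L/(kA) = 0.0021/(204×34.6) = 2.975×10^-7 K/W
R_total = 0.09136 K/W
Q = ΔT / R_total = 43 / 0.09136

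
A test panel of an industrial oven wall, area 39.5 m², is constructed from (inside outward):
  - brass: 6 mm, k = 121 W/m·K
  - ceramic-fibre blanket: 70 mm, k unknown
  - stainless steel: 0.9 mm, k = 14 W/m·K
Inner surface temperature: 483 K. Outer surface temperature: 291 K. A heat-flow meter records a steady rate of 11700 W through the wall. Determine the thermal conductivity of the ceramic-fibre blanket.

k ≈ 0.108 W/(m·K)

Series thermal resistances:
R_brass = L/(kA) = 0.006/(121×39.5) = 1.255×10^-6 K/W
R_stainless steel = L/(kA) = 0.0009/(14×39.5) = 1.627×10^-6 K/W
Sum of known resistances R_other = 2.883×10^-6 K/W
Total R = ΔT/Q = 192/11700 = 0.01641 K/W
R_ceramic-fibre blanket = R_total − R_other = 0.01641 K/W
k = L/(R·A) = 0.07/(0.01641×39.5)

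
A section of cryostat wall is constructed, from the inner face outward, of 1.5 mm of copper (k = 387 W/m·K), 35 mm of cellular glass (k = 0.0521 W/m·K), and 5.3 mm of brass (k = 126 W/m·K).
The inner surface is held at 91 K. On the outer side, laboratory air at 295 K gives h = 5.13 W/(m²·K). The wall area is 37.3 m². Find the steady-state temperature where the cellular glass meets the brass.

T ≈ 249 K

Thermal resistances in series:
R_copper = L/(kA) = 0.0015/(387×37.3) = 1.039×10^-7 K/W
R_cellular glass = L/(kA) = 0.035/(0.0521×37.3) = 0.01801 K/W
R_brass = L/(kA) = 0.0053/(126×37.3) = 1.128×10^-6 K/W
R_outer film = 1/(h_o·A) = 1/(5.13×37.3) = 0.005226 K/W
R_total = 0.02324 K/W;  Q = ΔT/R_total = 204/0.02324 = 8779 W
T_interface = T_inner + Q·ΣR(inner→interface) = 91 + 8780×0.01801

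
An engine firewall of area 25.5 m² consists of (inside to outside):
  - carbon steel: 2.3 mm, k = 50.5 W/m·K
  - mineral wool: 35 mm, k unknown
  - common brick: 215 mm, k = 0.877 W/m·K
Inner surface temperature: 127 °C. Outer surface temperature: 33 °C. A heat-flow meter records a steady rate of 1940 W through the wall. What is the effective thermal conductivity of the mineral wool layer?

k ≈ 0.0353 W/(m·K)

Series thermal resistances:
R_carbon steel = L/(kA) = 0.0023/(50.5×25.5) = 1.786×10^-6 K/W
R_common brick = L/(kA) = 0.215/(0.877×25.5) = 0.009614 K/W
Sum of known resistances R_other = 0.009616 K/W
Total R = ΔT/Q = 94/1940 = 0.04845 K/W
R_mineral wool = R_total − R_other = 0.03884 K/W
k = L/(R·A) = 0.035/(0.03884×25.5)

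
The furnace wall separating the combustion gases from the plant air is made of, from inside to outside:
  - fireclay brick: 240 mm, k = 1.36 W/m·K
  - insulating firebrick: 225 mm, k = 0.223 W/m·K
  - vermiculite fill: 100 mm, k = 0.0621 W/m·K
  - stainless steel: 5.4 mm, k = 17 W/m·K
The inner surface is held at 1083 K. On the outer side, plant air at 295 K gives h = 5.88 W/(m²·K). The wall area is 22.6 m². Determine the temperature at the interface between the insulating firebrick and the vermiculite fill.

T ≈ 768 K

Treating each layer as a thermal resistance in series:
R_fireclay brick = L/(kA) = 0.24/(1.36×22.6) = 0.007808 K/W
R_insulating firebrick = L/(kA) = 0.225/(0.223×22.6) = 0.04464 K/W
R_vermiculite fill = L/(kA) = 0.1/(0.0621×22.6) = 0.07125 K/W
R_stainless steel = L/(kA) = 0.0054/(17×22.6) = 1.406×10^-5 K/W
R_outer film = 1/(h_o·A) = 1/(5.88×22.6) = 0.007525 K/W
R_total = 0.1312 K/W;  Q = ΔT/R_total = 788/0.1312 = 6004 W
T_interface = T_inner − Q·ΣR(inner→interface) = 1083 − 6000×0.05245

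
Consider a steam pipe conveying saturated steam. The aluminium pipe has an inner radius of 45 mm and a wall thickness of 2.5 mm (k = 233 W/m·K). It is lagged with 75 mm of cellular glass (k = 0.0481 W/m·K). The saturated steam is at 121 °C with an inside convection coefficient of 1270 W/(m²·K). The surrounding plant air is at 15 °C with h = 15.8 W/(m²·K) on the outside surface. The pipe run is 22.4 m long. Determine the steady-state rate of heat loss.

Cylindrical conduction, so R = ln(r₂/r₁)/(2πkL) per layer, in series:
R_inner film = 1/(h_i·2πr₁L) = 1/(1270×2π×0.045×22.4) = 1.243×10^-4 K/W
R_aluminium pipe wall = ln(47.5/45)/(2π×233×22.4) = 1.649×10^-6 K/W
R_cellular glass = ln(122.5/47.5)/(2π×0.0481×22.4) = 0.1399 K/W
R_outer film = 1/(h_o·2πr_oL) = 1/(15.8×2π×0.1225×22.4) = 0.003671 K/W
R_total = 0.1437 K/W
Q = ΔT/R_total = 106/0.1437

Q ≈ 737 W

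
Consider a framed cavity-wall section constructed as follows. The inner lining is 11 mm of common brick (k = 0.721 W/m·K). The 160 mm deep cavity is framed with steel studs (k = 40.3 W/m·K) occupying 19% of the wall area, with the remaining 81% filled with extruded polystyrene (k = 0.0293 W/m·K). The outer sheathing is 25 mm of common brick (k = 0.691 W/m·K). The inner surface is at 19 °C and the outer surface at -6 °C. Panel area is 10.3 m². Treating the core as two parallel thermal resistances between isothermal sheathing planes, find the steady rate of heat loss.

Sheathing layers in series; stud and cavity paths in parallel between them.
R_inner = 0.011/(0.721×10.3) = 0.001481 K/W
R_stud  = 0.16/(40.3×0.19×10.3) = 0.002029 K/W
R_cav   = 0.16/(0.0293×0.81×10.3) = 0.6545 K/W
1/R_core = 1/R_stud + 1/R_cav → R_core = 0.002022 K/W
R_outer = 0.025/(0.691×10.3) = 0.003513 K/W
R_total = 0.007016 K/W
Q = ΔT/R_total = 25/0.007016

Q ≈ 3560 W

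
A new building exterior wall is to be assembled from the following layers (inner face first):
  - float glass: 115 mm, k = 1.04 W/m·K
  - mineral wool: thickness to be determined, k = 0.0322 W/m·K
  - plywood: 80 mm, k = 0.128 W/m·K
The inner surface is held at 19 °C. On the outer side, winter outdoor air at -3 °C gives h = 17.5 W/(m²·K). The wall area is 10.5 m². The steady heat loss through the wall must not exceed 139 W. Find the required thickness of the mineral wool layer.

Treating each layer as a thermal resistance in series:
R_float glass = L/(kA) = 0.115/(1.04×10.5) = 0.01053 K/W
R_plywood = L/(kA) = 0.08/(0.128×10.5) = 0.05952 K/W
R_outer film = 1/(h_o·A) = 1/(17.5×10.5) = 0.005442 K/W
Sum of the known resistances R_other = 0.0755 K/W
Required total resistance R_tot = ΔT/Q_allow = 22/139 = 0.1583 K/W
R_mineral wool = R_tot − R_other = 0.08278 K/W
L = R·k·A = 0.08278×0.0322×10.5

L ≈ 28 mm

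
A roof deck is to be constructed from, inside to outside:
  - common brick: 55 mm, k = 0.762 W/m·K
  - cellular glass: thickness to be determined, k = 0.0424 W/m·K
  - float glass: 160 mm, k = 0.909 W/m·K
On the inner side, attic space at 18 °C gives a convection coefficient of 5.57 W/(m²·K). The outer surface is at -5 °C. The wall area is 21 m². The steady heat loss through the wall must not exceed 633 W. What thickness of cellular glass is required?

Treating each layer as a thermal resistance in series:
R_inner film = 1/(h_i·A) = 1/(5.57×21) = 0.008549 K/W
R_common brick = L/(kA) = 0.055/(0.762×21) = 0.003437 K/W
R_float glass = L/(kA) = 0.16/(0.909×21) = 0.008382 K/W
Sum of the known resistances R_other = 0.02037 K/W
Required total resistance R_tot = ΔT/Q_allow = 23/633 = 0.03633 K/W
R_cellular glass = R_tot − R_other = 0.01597 K/W
L = R·k·A = 0.01597×0.0424×21

L ≈ 14.2 mm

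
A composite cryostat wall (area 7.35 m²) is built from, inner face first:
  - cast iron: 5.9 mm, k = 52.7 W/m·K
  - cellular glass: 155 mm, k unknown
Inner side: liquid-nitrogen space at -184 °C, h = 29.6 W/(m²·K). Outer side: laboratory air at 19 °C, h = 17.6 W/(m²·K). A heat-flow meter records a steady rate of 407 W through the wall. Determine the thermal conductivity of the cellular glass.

Treating each layer as a thermal resistance in series:
R_inner film = 1/(h_i·A) = 1/(29.6×7.35) = 0.004596 K/W
R_cast iron = L/(kA) = 0.0059/(52.7×7.35) = 1.523×10^-5 K/W
R_outer film = 1/(h_o·A) = 1/(17.6×7.35) = 0.00773 K/W
Sum of known resistances R_other = 0.01234 K/W
Total R = ΔT/Q = 203/407 = 0.4988 K/W
R_cellular glass = R_total − R_other = 0.4864 K/W
k = L/(R·A) = 0.155/(0.4864×7.35)

k ≈ 0.0434 W/(m·K)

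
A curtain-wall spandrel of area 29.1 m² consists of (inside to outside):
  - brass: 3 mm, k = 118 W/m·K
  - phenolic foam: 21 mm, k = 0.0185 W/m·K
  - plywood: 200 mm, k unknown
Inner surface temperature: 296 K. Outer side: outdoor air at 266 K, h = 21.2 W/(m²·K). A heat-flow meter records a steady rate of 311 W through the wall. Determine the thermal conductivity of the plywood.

k ≈ 0.123 W/(m·K)

Model the wall as resistances in series:
R_brass = L/(kA) = 0.003/(118×29.1) = 8.737×10^-7 K/W
R_phenolic foam = L/(kA) = 0.021/(0.0185×29.1) = 0.03901 K/W
R_outer film = 1/(h_o·A) = 1/(21.2×29.1) = 0.001621 K/W
Sum of known resistances R_other = 0.04063 K/W
Total R = ΔT/Q = 30/311 = 0.09646 K/W
R_plywood = R_total − R_other = 0.05583 K/W
k = L/(R·A) = 0.2/(0.05583×29.1)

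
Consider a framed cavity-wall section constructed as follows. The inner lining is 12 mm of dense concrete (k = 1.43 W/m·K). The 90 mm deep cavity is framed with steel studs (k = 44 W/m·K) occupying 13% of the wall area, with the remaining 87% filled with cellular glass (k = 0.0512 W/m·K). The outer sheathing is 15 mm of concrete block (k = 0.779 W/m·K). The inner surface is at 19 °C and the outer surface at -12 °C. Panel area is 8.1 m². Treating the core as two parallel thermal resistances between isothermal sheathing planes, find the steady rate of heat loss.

Sheathing layers in series; stud and cavity paths in parallel between them.
R_inner = 0.012/(1.43×8.1) = 0.001036 K/W
R_stud  = 0.09/(44×0.13×8.1) = 0.001943 K/W
R_cav   = 0.09/(0.0512×0.87×8.1) = 0.2494 K/W
1/R_core = 1/R_stud + 1/R_cav → R_core = 0.001927 K/W
R_outer = 0.015/(0.779×8.1) = 0.002377 K/W
R_total = 0.005341 K/W
Q = ΔT/R_total = 31/0.005341

Q ≈ 5800 W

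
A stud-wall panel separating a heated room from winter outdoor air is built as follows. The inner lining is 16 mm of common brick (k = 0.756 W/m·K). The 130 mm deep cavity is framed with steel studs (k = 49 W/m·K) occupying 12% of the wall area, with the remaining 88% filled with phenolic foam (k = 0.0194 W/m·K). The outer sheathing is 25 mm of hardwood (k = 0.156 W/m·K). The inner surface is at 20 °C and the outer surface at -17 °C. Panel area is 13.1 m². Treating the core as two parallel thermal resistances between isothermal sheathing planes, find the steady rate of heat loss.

Q ≈ 2380 W

Sheathing layers in series; stud and cavity paths in parallel between them.
R_inner = 0.016/(0.756×13.1) = 0.001616 K/W
R_stud  = 0.13/(49×0.12×13.1) = 0.001688 K/W
R_cav   = 0.13/(0.0194×0.88×13.1) = 0.5813 K/W
1/R_core = 1/R_stud + 1/R_cav → R_core = 0.001683 K/W
R_outer = 0.025/(0.156×13.1) = 0.01223 K/W
R_total = 0.01553 K/W
Q = ΔT/R_total = 37/0.01553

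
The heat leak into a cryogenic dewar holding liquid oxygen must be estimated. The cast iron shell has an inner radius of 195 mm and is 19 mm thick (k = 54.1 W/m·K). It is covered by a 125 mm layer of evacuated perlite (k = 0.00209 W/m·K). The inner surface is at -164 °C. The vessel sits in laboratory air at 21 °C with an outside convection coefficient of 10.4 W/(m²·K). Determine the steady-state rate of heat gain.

Spherical conduction: R = (1/r_in − 1/r_out)/(4πk) per layer; series-sum.
R_cast iron shell = (1/0.195 − 1/0.214)/(4π×54.1) = 6.697×10^-4 K/W
R_evacuated perlite = (1/0.214 − 1/0.339)/(4π×0.00209) = 65.61 K/W
R_outer film = 1/(h·4πr_o²) = 1/(10.4×4π×0.339²) = 0.06658 K/W
R_total = 65.67 K/W
Q = ΔT/R_total = 185/65.67

Q ≈ 2.82 W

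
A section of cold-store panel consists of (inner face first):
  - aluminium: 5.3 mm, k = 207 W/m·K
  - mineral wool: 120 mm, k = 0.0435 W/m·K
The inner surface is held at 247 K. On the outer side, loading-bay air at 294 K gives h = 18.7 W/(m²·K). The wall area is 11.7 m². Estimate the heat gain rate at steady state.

Q ≈ 196 W

Model the wall as resistances in series:
R_aluminium = L/(kA) = 0.0053/(207×11.7) = 2.188×10^-6 K/W
R_mineral wool = L/(kA) = 0.12/(0.0435×11.7) = 0.2358 K/W
R_outer film = 1/(h_o·A) = 1/(18.7×11.7) = 0.004571 K/W
R_total = 0.2404 K/W
Q = ΔT / R_total = 47 / 0.2404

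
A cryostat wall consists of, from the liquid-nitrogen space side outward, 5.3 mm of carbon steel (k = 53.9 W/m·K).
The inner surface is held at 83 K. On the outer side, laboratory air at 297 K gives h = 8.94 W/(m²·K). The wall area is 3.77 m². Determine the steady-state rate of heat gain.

Q ≈ 7210 W

Series thermal resistances:
R_carbon steel = L/(kA) = 0.0053/(53.9×3.77) = 2.608×10^-5 K/W
R_outer film = 1/(h_o·A) = 1/(8.94×3.77) = 0.02967 K/W
R_total = 0.0297 K/W
Q = ΔT / R_total = 214 / 0.0297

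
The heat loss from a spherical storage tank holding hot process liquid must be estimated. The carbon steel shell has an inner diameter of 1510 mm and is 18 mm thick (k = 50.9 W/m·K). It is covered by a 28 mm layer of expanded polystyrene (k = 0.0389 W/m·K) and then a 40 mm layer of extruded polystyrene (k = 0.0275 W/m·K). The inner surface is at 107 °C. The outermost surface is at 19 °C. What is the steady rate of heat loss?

Q ≈ 333 W

For a spherical shell R = (1/r₁ − 1/r₂)/(4πk); film R = 1/(h·4πr²). In series:
R_carbon steel shell = (1/0.755 − 1/0.773)/(4π×50.9) = 4.822×10^-5 K/W
R_expanded polystyrene = (1/0.773 − 1/0.801)/(4π×0.0389) = 0.09251 K/W
R_extruded polystyrene = (1/0.801 − 1/0.841)/(4π×0.0275) = 0.1718 K/W
R_total = 0.2644 K/W
Q = ΔT/R_total = 88/0.2644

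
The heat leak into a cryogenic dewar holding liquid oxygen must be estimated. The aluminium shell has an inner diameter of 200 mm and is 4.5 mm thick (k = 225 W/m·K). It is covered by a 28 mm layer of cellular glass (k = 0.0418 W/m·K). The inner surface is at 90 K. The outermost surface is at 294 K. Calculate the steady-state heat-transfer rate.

Each spherical layer contributes R = (1/r_i − 1/r_o)/(4πk):
R_aluminium shell = (1/0.1 − 1/0.1045)/(4π×225) = 1.523×10^-4 K/W
R_cellular glass = (1/0.1045 − 1/0.1325)/(4π×0.0418) = 3.85 K/W
R_total = 3.85 K/W
Q = ΔT/R_total = 204/3.85

Q ≈ 53 W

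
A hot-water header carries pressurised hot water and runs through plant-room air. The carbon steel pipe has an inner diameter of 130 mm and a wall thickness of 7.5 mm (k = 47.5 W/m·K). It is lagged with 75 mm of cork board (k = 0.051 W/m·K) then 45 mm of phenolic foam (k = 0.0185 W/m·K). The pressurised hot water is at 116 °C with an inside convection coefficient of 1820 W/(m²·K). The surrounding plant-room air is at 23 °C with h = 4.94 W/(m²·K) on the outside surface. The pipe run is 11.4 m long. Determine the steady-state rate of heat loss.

Q ≈ 227 W

Radial resistances (cylindrical: R_cond = ln(r_o/r_i)/(2πkL), R_conv = 1/(h·2πrL)):
R_inner film = 1/(h_i·2πr₁L) = 1/(1820×2π×0.065×11.4) = 1.18×10^-4 K/W
R_carbon steel pipe wall = ln(72.5/65)/(2π×47.5×11.4) = 3.21×10^-5 K/W
R_cork board = ln(147.5/72.5)/(2π×0.051×11.4) = 0.1944 K/W
R_phenolic foam = ln(192.5/147.5)/(2π×0.0185×11.4) = 0.2009 K/W
R_outer film = 1/(h_o·2πr_oL) = 1/(4.94×2π×0.1925×11.4) = 0.01468 K/W
R_total = 0.4102 K/W
Q = ΔT/R_total = 93/0.4102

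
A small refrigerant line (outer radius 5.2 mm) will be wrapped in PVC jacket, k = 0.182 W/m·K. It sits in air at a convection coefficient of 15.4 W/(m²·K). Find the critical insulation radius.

For a cylinder r_cr = k/h = 0.182/15.4
r_cr = 11.8 mm; since the bare radius (5.2 mm) is below r_cr, adding a thin layer of insulation will *increase* heat loss.

r_cr ≈ 11.8 mm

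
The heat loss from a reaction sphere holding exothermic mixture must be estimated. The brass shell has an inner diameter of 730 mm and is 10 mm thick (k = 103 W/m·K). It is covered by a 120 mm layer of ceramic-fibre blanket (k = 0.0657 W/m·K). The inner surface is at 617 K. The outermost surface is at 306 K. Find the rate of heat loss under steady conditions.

Q ≈ 397 W

Radial (spherical) resistances in series:
R_brass shell = (1/0.365 − 1/0.375)/(4π×103) = 5.645×10^-5 K/W
R_ceramic-fibre blanket = (1/0.375 − 1/0.495)/(4π×0.0657) = 0.783 K/W
R_total = 0.7831 K/W
Q = ΔT/R_total = 311/0.7831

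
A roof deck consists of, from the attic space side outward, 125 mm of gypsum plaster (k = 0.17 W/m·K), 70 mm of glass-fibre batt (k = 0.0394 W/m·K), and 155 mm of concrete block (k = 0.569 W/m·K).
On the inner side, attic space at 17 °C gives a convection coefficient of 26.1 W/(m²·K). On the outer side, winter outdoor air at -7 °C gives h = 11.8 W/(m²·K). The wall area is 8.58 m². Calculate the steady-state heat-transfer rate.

Treating each layer as a thermal resistance in series:
R_inner film = 1/(h_i·A) = 1/(26.1×8.58) = 0.004466 K/W
R_gypsum plaster = L/(kA) = 0.125/(0.17×8.58) = 0.0857 K/W
R_glass-fibre batt = L/(kA) = 0.07/(0.0394×8.58) = 0.2071 K/W
R_concrete block = L/(kA) = 0.155/(0.569×8.58) = 0.03175 K/W
R_outer film = 1/(h_o·A) = 1/(11.8×8.58) = 0.009877 K/W
R_total = 0.3389 K/W
Q = ΔT / R_total = 24 / 0.3389

Q ≈ 70.8 W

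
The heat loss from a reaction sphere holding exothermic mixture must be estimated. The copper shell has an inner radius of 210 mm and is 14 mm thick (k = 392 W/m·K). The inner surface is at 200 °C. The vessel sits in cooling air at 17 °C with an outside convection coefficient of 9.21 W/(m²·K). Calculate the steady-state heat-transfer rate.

Q ≈ 1060 W

Each spherical layer contributes R = (1/r_i − 1/r_o)/(4πk):
R_copper shell = (1/0.21 − 1/0.224)/(4π×392) = 6.042×10^-5 K/W
R_outer film = 1/(h·4πr_o²) = 1/(9.21×4π×0.224²) = 0.1722 K/W
R_total = 0.1723 K/W
Q = ΔT/R_total = 183/0.1723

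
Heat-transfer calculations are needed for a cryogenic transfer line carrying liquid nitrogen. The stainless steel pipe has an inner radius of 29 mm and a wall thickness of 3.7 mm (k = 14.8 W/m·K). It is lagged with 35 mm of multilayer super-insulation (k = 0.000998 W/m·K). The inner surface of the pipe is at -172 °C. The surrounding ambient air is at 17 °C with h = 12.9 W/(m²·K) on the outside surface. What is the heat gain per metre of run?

q′ ≈ 1.63 W/m

For a radial system each layer contributes R = ln(r_out/r_in)/(2πkL); films add R = 1/(hA).
R_stainless steel pipe wall = ln(32.7/29)/(2π×14.8×1) = 0.001291 K/W
R_multilayer super-insulation = ln(67.7/32.7)/(2π×0.000998×1) = 116.1 K/W
R_outer film = 1/(h_o·2πr_oL) = 1/(12.9×2π×0.0677×1) = 0.1822 K/W
R_total = 116.2 K/W
Q = ΔT/R_total = 189/116.2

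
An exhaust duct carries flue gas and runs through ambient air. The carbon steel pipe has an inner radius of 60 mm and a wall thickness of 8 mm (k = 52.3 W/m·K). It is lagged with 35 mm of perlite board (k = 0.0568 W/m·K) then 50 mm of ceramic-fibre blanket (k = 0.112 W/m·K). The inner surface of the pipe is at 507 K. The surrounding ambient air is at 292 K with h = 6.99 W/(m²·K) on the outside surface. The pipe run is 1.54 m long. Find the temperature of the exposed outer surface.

Radial resistances (cylindrical: R_cond = ln(r_o/r_i)/(2πkL), R_conv = 1/(h·2πrL)):
R_carbon steel pipe wall = ln(68/60)/(2π×52.3×1.54) = 2.473×10^-4 K/W
R_perlite board = ln(103/68)/(2π×0.0568×1.54) = 0.7555 K/W
R_ceramic-fibre blanket = ln(153/103)/(2π×0.112×1.54) = 0.3651 K/W
R_outer film = 1/(h_o·2πr_oL) = 1/(6.99×2π×0.153×1.54) = 0.09663 K/W
R_total = 1.218 K/W
Q = ΔT/R_total = 215/1.218
Q = 177 W
T_interface = T_inner − Q·ΣR(inner→interface) = 507 − 177×1.121

T ≈ 309 K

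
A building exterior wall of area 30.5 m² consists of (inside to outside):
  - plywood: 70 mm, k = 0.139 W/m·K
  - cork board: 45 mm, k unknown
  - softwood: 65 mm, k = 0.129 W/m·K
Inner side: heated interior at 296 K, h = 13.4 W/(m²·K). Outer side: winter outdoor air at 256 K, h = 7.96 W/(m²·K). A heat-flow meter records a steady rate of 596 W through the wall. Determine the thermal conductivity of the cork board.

k ≈ 0.0536 W/(m·K)

Series thermal resistances:
R_inner film = 1/(h_i·A) = 1/(13.4×30.5) = 0.002447 K/W
R_plywood = L/(kA) = 0.07/(0.139×30.5) = 0.01651 K/W
R_softwood = L/(kA) = 0.065/(0.129×30.5) = 0.01652 K/W
R_outer film = 1/(h_o·A) = 1/(7.96×30.5) = 0.004119 K/W
Sum of known resistances R_other = 0.0396 K/W
Total R = ΔT/Q = 40/596 = 0.06711 K/W
R_cork board = R_total − R_other = 0.02752 K/W
k = L/(R·A) = 0.045/(0.02752×30.5)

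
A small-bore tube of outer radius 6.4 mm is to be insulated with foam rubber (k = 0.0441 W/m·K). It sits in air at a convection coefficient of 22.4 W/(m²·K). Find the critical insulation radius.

r_cr ≈ 1.97 mm

For a cylinder r_cr = k/h = 0.0441/22.4
r_cr = 1.97 mm; since the bare radius (6.4 mm) is above r_cr, any added insulation will reduce heat loss.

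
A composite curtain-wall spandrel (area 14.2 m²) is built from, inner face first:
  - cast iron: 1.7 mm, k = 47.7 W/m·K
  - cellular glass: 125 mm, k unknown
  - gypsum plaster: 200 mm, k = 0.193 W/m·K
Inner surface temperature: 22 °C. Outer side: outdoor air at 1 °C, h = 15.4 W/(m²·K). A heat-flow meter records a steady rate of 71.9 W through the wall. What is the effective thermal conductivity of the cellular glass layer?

k ≈ 0.041 W/(m·K)

Series thermal resistances:
R_cast iron = L/(kA) = 0.0017/(47.7×14.2) = 2.51×10^-6 K/W
R_gypsum plaster = L/(kA) = 0.2/(0.193×14.2) = 0.07298 K/W
R_outer film = 1/(h_o·A) = 1/(15.4×14.2) = 0.004573 K/W
Sum of known resistances R_other = 0.07755 K/W
Total R = ΔT/Q = 21/71.9 = 0.2921 K/W
R_cellular glass = R_total − R_other = 0.2145 K/W
k = L/(R·A) = 0.125/(0.2145×14.2)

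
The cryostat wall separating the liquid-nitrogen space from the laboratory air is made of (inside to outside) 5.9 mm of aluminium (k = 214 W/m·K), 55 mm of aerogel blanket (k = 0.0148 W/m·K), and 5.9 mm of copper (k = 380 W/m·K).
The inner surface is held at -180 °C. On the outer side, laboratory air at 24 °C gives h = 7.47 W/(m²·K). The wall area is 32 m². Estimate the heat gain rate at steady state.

Q ≈ 1700 W

Series thermal resistances:
R_aluminium = L/(kA) = 0.0059/(214×32) = 8.616×10^-7 K/W
R_aerogel blanket = L/(kA) = 0.055/(0.0148×32) = 0.1161 K/W
R_copper = L/(kA) = 0.0059/(380×32) = 4.852×10^-7 K/W
R_outer film = 1/(h_o·A) = 1/(7.47×32) = 0.004183 K/W
R_total = 0.1203 K/W
Q = ΔT / R_total = 204 / 0.1203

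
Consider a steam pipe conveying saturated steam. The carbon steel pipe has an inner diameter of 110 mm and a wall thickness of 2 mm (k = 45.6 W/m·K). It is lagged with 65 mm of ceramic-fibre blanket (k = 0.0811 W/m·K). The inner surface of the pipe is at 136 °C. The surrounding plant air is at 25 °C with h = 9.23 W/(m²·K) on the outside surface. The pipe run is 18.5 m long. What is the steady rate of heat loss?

For a radial system each layer contributes R = ln(r_out/r_in)/(2πkL); films add R = 1/(hA).
R_carbon steel pipe wall = ln(57/55)/(2π×45.6×18.5) = 6.739×10^-6 K/W
R_ceramic-fibre blanket = ln(122/57)/(2π×0.0811×18.5) = 0.08072 K/W
R_outer film = 1/(h_o·2πr_oL) = 1/(9.23×2π×0.122×18.5) = 0.00764 K/W
R_total = 0.08837 K/W
Q = ΔT/R_total = 111/0.08837

Q ≈ 1260 W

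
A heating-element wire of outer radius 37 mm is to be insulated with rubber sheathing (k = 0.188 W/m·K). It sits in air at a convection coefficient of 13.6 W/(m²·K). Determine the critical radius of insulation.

For a cylinder r_cr = k/h = 0.188/13.6
r_cr = 13.8 mm; since the bare radius (37 mm) is above r_cr, any added insulation will reduce heat loss.

r_cr ≈ 13.8 mm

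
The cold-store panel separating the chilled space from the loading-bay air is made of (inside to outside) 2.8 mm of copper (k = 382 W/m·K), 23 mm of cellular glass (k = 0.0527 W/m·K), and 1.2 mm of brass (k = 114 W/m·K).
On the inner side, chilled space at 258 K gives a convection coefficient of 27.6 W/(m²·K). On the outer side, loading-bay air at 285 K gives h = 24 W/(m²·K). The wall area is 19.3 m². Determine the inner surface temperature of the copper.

Model the wall as resistances in series:
R_inner film = 1/(h_i·A) = 1/(27.6×19.3) = 0.001877 K/W
R_copper = L/(kA) = 0.0028/(382×19.3) = 3.798×10^-7 K/W
R_cellular glass = L/(kA) = 0.023/(0.0527×19.3) = 0.02261 K/W
R_brass = L/(kA) = 0.0012/(114×19.3) = 5.454×10^-7 K/W
R_outer film = 1/(h_o·A) = 1/(24×19.3) = 0.002159 K/W
R_total = 0.02665 K/W;  Q = ΔT/R_total = 27/0.02665 = 1013 W
T_interface = T_inner + Q·ΣR(inner→interface) = 258 + 1010×0.001877

T ≈ 260 K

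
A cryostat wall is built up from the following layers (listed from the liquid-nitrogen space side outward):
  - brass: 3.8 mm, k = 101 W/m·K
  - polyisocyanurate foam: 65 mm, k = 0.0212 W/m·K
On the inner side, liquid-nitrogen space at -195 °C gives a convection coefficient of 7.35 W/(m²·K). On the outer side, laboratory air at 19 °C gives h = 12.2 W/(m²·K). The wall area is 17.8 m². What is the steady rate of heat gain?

Model the wall as resistances in series:
R_inner film = 1/(h_i·A) = 1/(7.35×17.8) = 0.007644 K/W
R_brass = L/(kA) = 0.0038/(101×17.8) = 2.114×10^-6 K/W
R_polyisocyanurate foam = L/(kA) = 0.065/(0.0212×17.8) = 0.1722 K/W
R_outer film = 1/(h_o·A) = 1/(12.2×17.8) = 0.004605 K/W
R_total = 0.1845 K/W
Q = ΔT / R_total = 214 / 0.1845

Q ≈ 1160 W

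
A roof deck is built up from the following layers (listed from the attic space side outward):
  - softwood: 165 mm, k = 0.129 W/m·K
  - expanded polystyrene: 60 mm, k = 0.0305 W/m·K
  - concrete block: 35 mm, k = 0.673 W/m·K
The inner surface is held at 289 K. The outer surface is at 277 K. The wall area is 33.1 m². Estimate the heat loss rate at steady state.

Q ≈ 120 W

Using the resistance-network approach (series):
R_softwood = L/(kA) = 0.165/(0.129×33.1) = 0.03864 K/W
R_expanded polystyrene = L/(kA) = 0.06/(0.0305×33.1) = 0.05943 K/W
R_concrete block = L/(kA) = 0.035/(0.673×33.1) = 0.001571 K/W
R_total = 0.09965 K/W
Q = ΔT / R_total = 12 / 0.09965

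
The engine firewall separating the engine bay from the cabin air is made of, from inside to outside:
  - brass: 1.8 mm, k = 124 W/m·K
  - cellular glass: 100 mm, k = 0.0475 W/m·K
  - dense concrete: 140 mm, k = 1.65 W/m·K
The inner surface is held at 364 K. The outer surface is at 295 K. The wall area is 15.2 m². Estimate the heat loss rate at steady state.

Q ≈ 479 W

Thermal resistances in series:
R_brass = L/(kA) = 0.0018/(124×15.2) = 9.55×10^-7 K/W
R_cellular glass = L/(kA) = 0.1/(0.0475×15.2) = 0.1385 K/W
R_dense concrete = L/(kA) = 0.14/(1.65×15.2) = 0.005582 K/W
R_total = 0.1441 K/W
Q = ΔT / R_total = 69 / 0.1441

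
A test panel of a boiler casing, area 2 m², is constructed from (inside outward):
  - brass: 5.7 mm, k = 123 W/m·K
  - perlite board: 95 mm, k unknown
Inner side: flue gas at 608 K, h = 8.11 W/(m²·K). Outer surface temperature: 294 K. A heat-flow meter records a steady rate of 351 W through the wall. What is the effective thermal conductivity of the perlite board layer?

Using the resistance-network approach (series):
R_inner film = 1/(h_i·A) = 1/(8.11×2) = 0.06165 K/W
R_brass = L/(kA) = 0.0057/(123×2) = 2.317×10^-5 K/W
Sum of known resistances R_other = 0.06168 K/W
Total R = ΔT/Q = 314/351 = 0.8946 K/W
R_perlite board = R_total − R_other = 0.8329 K/W
k = L/(R·A) = 0.095/(0.8329×2)

k ≈ 0.057 W/(m·K)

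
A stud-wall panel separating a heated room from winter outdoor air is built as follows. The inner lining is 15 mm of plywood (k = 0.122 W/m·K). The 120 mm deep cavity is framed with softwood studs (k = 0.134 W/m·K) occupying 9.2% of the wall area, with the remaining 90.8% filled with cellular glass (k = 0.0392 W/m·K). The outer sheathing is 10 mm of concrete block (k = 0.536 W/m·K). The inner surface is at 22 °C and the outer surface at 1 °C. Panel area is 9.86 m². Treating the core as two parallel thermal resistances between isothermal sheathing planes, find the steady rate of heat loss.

Q ≈ 78.3 W

Sheathing layers in series; stud and cavity paths in parallel between them.
R_inner = 0.015/(0.122×9.86) = 0.01247 K/W
R_stud  = 0.12/(0.134×0.092×9.86) = 0.9872 K/W
R_cav   = 0.12/(0.0392×0.908×9.86) = 0.3419 K/W
1/R_core = 1/R_stud + 1/R_cav → R_core = 0.254 K/W
R_outer = 0.01/(0.536×9.86) = 0.001892 K/W
R_total = 0.2683 K/W
Q = ΔT/R_total = 21/0.2683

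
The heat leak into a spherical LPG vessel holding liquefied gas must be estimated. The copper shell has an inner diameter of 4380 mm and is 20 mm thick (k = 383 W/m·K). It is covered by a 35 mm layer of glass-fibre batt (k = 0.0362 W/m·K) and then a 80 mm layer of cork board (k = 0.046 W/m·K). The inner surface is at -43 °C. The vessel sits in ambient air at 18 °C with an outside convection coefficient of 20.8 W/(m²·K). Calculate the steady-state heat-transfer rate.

Q ≈ 1430 W

Radial (spherical) resistances in series:
R_copper shell = (1/2.19 − 1/2.21)/(4π×383) = 8.586×10^-7 K/W
R_glass-fibre batt = (1/2.21 − 1/2.245)/(4π×0.0362) = 0.01551 K/W
R_cork board = (1/2.245 − 1/2.325)/(4π×0.046) = 0.02651 K/W
R_outer film = 1/(h·4πr_o²) = 1/(20.8×4π×2.325²) = 7.078×10^-4 K/W
R_total = 0.04273 K/W
Q = ΔT/R_total = 61/0.04273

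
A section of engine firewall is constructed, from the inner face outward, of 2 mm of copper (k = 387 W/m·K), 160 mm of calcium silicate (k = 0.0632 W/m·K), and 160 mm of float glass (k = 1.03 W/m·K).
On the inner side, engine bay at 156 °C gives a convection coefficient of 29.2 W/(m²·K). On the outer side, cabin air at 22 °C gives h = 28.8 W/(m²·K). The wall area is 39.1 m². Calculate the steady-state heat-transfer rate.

Thermal resistances in series:
R_inner film = 1/(h_i·A) = 1/(29.2×39.1) = 8.759×10^-4 K/W
R_copper = L/(kA) = 0.002/(387×39.1) = 1.322×10^-7 K/W
R_calcium silicate = L/(kA) = 0.16/(0.0632×39.1) = 0.06475 K/W
R_float glass = L/(kA) = 0.16/(1.03×39.1) = 0.003973 K/W
R_outer film = 1/(h_o·A) = 1/(28.8×39.1) = 8.88×10^-4 K/W
R_total = 0.07048 K/W
Q = ΔT / R_total = 134 / 0.07048

Q ≈ 1900 W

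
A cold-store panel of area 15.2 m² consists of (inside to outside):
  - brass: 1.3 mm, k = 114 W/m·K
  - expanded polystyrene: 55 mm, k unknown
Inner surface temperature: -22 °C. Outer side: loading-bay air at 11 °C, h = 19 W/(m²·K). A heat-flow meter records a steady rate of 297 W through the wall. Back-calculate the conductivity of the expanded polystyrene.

Treating each layer as a thermal resistance in series:
R_brass = L/(kA) = 0.0013/(114×15.2) = 7.502×10^-7 K/W
R_outer film = 1/(h_o·A) = 1/(19×15.2) = 0.003463 K/W
Sum of known resistances R_other = 0.003463 K/W
Total R = ΔT/Q = 33/297 = 0.1111 K/W
R_expanded polystyrene = R_total − R_other = 0.1076 K/W
k = L/(R·A) = 0.055/(0.1076×15.2)

k ≈ 0.0336 W/(m·K)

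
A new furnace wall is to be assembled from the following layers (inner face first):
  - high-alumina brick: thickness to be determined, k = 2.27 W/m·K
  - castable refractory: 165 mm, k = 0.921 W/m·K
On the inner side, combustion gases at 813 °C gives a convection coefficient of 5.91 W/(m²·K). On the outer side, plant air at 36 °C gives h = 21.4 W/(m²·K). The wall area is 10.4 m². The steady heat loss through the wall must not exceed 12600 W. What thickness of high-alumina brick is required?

Treating each layer as a thermal resistance in series:
R_inner film = 1/(h_i·A) = 1/(5.91×10.4) = 0.01627 K/W
R_castable refractory = L/(kA) = 0.165/(0.921×10.4) = 0.01723 K/W
R_outer film = 1/(h_o·A) = 1/(21.4×10.4) = 0.004493 K/W
Sum of the known resistances R_other = 0.03799 K/W
Required total resistance R_tot = ΔT/Q_allow = 777/12600 = 0.06167 K/W
R_high-alumina brick = R_tot − R_other = 0.02368 K/W
L = R·k·A = 0.02368×2.27×10.4

L ≈ 559 mm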